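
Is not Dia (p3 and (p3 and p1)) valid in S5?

Not valid

Tableau for the negation Dia (p3 and (p3 and p1)):
1. Dia (p3 and (p3 and p1)), u
2. p3 and (p3 and p1), v
3. p3, v
4. p3 and p1, v
5. p1, v
Accessibility: uRu, uRv, vRu, vRv
The negation has an open branch (countermodel exists).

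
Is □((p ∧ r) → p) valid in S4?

Valid

Tableau for the negation ¬□((p ∧ r) → p):
1. ¬□((p ∧ r) → p), u
2. ¬((p ∧ r) → p), v
3. p ∧ r, v
4. ¬p, v
5. p, v
6. r, v
Accessibility: uRu, uRv, vRv
Branch closes: p and ¬p both at v.
All branches of the negation close; one closing branch shown above.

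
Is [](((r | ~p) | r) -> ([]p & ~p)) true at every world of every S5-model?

No, not valid

Tableau for the negation ~[](((r | ~p) | r) -> ([]p & ~p)):
1. ~[](((r | ~p) | r) -> ([]p & ~p)), w0
2. ~(((r | ~p) | r) -> ([]p & ~p)), w1
3. (r | ~p) | r, w1
4. ~([]p & ~p), w1
5. r, w1
6. p, w1
Accessibility: w0Rw0, w0Rw1, w1Rw0, w1Rw1
The negation has an open branch (countermodel exists).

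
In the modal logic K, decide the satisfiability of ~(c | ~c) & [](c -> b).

No, unsatisfiable

1. ~(c | ~c) & [](c -> b), u
2. ~(c | ~c), u
3. [](c -> b), u
4. ~c, u
5. c, u
Branch closes: c and ~c both at u.
(One branch shown.) All branches close.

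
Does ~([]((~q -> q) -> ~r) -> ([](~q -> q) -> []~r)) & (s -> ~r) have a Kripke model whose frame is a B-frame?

Unsatisfiable

1. ~([]((~q -> q) -> ~r) -> ([](~q -> q) -> []~r)) & (s -> ~r), u
2. ~([]((~q -> q) -> ~r) -> ([](~q -> q) -> []~r)), u
3. s -> ~r, u
4. []((~q -> q) -> ~r), u
5. ~([](~q -> q) -> []~r), u
6. [](~q -> q), u
7. ~[]~r, u
8. (~q -> q) -> ~r, u
9. ~q -> q, u
10. ~r, u
11. q, u
12. r, v
13. (~q -> q) -> ~r, v
14. ~q -> q, v
15. ~(~q -> q), v
16. ~q, v
17. q, v
Accessibility: uRu, uRv, vRu, vRv
Branch closes: q and ~q both at v.
Every branch closes; the branch above is one of them.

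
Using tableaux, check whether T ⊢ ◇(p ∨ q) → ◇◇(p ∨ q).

Tableau for the negation ¬(◇(p ∨ q) → ◇◇(p ∨ q)):
1. ¬(◇(p ∨ q) → ◇◇(p ∨ q)), 0
2. ◇(p ∨ q), 0   [¬→-rule on 1]
3. ¬◇◇(p ∨ q), 0   [¬→-rule on 1]
4. ¬◇(p ∨ q), 0   [¬◇-rule on 3 via 0R0]
5. ¬(p ∨ q), 0   [¬◇-rule on 4 via 0R0]
6. ¬p, 0   [¬∨-rule on 5]
7. ¬q, 0   [¬∨-rule on 5]
8. p ∨ q, 1   [◇-rule on 2: fresh world 1, 0R1]
9. ¬◇(p ∨ q), 1   [¬◇-rule on 3 via 0R1]
10. ¬(p ∨ q), 1   [¬◇-rule on 4 via 0R1]
11. ¬p, 1   [¬∨-rule on 10]
12. ¬q, 1   [¬∨-rule on 10]
13. q, 1   [∨-rule on 8 (branches; this branch)]
Accessibility: 0R0, 0R1, 1R1
Branch closes: q and ¬q both at 1.
Every branch of the negation's tableau closes; the branch above is one of them.

Valid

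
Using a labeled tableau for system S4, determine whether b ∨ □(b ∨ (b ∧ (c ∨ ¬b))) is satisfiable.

1. b ∨ □(b ∨ (b ∧ (c ∨ ¬b))), 0
2. □(b ∨ (b ∧ (c ∨ ¬b))), 0   [∨-rule on 1 (branches; this branch)]
3. b ∨ (b ∧ (c ∨ ¬b)), 0   [□-rule on 2 via 0R0]
4. b ∧ (c ∨ ¬b), 0   [∨-rule on 3 (branches; this branch)]
5. b, 0   [∧-rule on 4]
6. c ∨ ¬b, 0   [∧-rule on 4]
7. c, 0   [∨-rule on 6 (branches; this branch)]
Accessibility: 0R0

Satisfiable (open branch found)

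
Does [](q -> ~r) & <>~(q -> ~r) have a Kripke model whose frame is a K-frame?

Unsatisfiable (every branch closes)

1. [](q -> ~r) & <>~(q -> ~r), 0
2. [](q -> ~r), 0   [&-rule on 1]
3. <>~(q -> ~r), 0   [&-rule on 1]
4. ~(q -> ~r), 1   [<>-rule on 3: fresh world 1, 0R1]
5. q, 1   [~->-rule on 4]
6. r, 1   [~->-rule on 4]
7. q -> ~r, 1   [[]-rule on 2 via 0R1]
8. ~r, 1   [->-rule on 7 (branches; this branch)]
Accessibility: 0R1
Branch closes: r and ~r both at 1.
Every branch closes; the branch above is one of them.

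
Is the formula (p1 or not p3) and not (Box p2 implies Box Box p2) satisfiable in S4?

Unsatisfiable (every branch closes)

1. (p1 or not p3) and not (Box p2 implies Box Box p2), w0
2. p1 or not p3, w0
3. not (Box p2 implies Box Box p2), w0
4. Box p2, w0
5. not Box Box p2, w0
6. p2, w0
7. not p3, w0
8. not Box p2, w1
9. p2, w1
10. not p2, w2
11. p2, w2
Accessibility: w0Rw0, w0Rw1, w0Rw2, w1Rw1, w1Rw2, w2Rw2
Branch closes: p2 and not p2 both at w2.
All branches of the tableau close; one closing branch shown above.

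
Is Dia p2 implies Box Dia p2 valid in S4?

No, not valid

Tableau for the negation not (Dia p2 implies Box Dia p2):
1. not (Dia p2 implies Box Dia p2), w0
2. Dia p2, w0
3. not Box Dia p2, w0
4. p2, w1
5. not Dia p2, w2
6. not p2, w2
Accessibility: w0Rw0, w0Rw1, w0Rw2, w1Rw1, w2Rw2
The negation has an open branch (countermodel exists).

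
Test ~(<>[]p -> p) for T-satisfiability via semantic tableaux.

1. ~(<>[]p -> p), w0
2. <>[]p, w0
3. ~p, w0
4. []p, w1
5. p, w1
Accessibility: w0Rw0, w0Rw1, w1Rw1

Satisfiable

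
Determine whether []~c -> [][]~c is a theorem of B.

Tableau for the negation ~([]~c -> [][]~c):
1. ~([]~c -> [][]~c), 0
2. []~c, 0
3. ~[][]~c, 0
4. ~c, 0
5. ~[]~c, 1
6. ~c, 1
7. c, 2
Accessibility: 0R0, 0R1, 1R0, 1R1, 1R2, 2R1, 2R2
The negation has an open branch (countermodel exists).

Not valid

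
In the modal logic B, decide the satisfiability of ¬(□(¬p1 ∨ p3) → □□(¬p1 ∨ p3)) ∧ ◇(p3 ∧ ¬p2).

Satisfiable (open branch found)

1. ¬(□(¬p1 ∨ p3) → □□(¬p1 ∨ p3)) ∧ ◇(p3 ∧ ¬p2), w0
2. ¬(□(¬p1 ∨ p3) → □□(¬p1 ∨ p3)), w0
3. ◇(p3 ∧ ¬p2), w0
4. □(¬p1 ∨ p3), w0
5. ¬□□(¬p1 ∨ p3), w0
6. ¬p1 ∨ p3, w0
7. p3, w0
8. p3 ∧ ¬p2, w1
9. p3, w1
10. ¬p2, w1
11. ¬p1 ∨ p3, w1
12. ¬□(¬p1 ∨ p3), w2
13. ¬p1 ∨ p3, w2
14. p3, w2
15. ¬(¬p1 ∨ p3), w3
16. p1, w3
17. ¬p3, w3
Accessibility: w0Rw0, w0Rw1, w0Rw2, w1Rw0, w1Rw1, w2Rw0, w2Rw2, w2Rw3, w3Rw2, w3Rw3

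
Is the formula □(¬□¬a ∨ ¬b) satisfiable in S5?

1. □(¬□¬a ∨ ¬b), w0
2. ¬□¬a ∨ ¬b, w0   [□-rule on 1 via w0Rw0]
3. ¬b, w0   [∨-rule on 2 (branches; this branch)]
Accessibility: w0Rw0

Satisfiable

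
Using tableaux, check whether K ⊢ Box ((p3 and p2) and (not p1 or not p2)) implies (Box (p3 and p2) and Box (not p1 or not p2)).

Tableau for the negation not (Box ((p3 and p2) and (not p1 or not p2)) implies (Box (p3 and p2) and Box (not p1 or not p2))):
1. not (Box ((p3 and p2) and (not p1 or not p2)) implies (Box (p3 and p2) and Box (not p1 or not p2))), 0
2. Box ((p3 and p2) and (not p1 or not p2)), 0
3. not (Box (p3 and p2) and Box (not p1 or not p2)), 0
4. not Box (not p1 or not p2), 0
5. not (not p1 or not p2), 1
6. p1, 1
7. p2, 1
8. (p3 and p2) and (not p1 or not p2), 1
9. p3 and p2, 1
10. not p1 or not p2, 1
11. p3, 1
12. not p2, 1
Accessibility: 0R1
Branch closes: p2 and not p2 both at 1.
Every branch of the negation's tableau closes; the branch above is one of them.

Valid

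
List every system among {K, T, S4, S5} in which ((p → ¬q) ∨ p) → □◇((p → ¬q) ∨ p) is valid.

K-tableau for the negation ¬(((p → ¬q) ∨ p) → □◇((p → ¬q) ∨ p)):
1. ¬(((p → ¬q) ∨ p) → □◇((p → ¬q) ∨ p)), 0
2. (p → ¬q) ∨ p, 0
3. ¬□◇((p → ¬q) ∨ p), 0
4. p, 0
5. ¬◇((p → ¬q) ∨ p), 1
Accessibility: 0R1
Complete open branch: countermodel on a K-frame, so not valid in K.
T-tableau for the negation ¬(((p → ¬q) ∨ p) → □◇((p → ¬q) ∨ p)):
1. ¬(((p → ¬q) ∨ p) → □◇((p → ¬q) ∨ p)), 0
2. (p → ¬q) ∨ p, 0
3. ¬□◇((p → ¬q) ∨ p), 0
4. p → ¬q, 0
5. ¬q, 0
6. ¬◇((p → ¬q) ∨ p), 1
7. ¬((p → ¬q) ∨ p), 1
8. ¬(p → ¬q), 1
9. ¬p, 1
10. p, 1
11. q, 1
Accessibility: 0R0, 0R1, 1R1
Branch closes: p and ¬p both at 1.
Every branch closes (one shown): valid in T, hence also in S4, S5 (every theorem of T is a theorem of S4 and S5).

T, S4, S5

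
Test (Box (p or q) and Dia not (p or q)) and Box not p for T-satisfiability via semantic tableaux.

1. (Box (p or q) and Dia not (p or q)) and Box not p, 0
2. Box (p or q) and Dia not (p or q), 0
3. Box not p, 0
4. Box (p or q), 0
5. Dia not (p or q), 0
6. not p, 0
7. p or q, 0
8. q, 0
9. not (p or q), 1
10. not p, 1
11. not q, 1
12. p or q, 1
13. q, 1
Accessibility: 0R0, 0R1, 1R1
Branch closes: q and not q both at 1.
Every branch closes; the branch above is one of them.

No, unsatisfiable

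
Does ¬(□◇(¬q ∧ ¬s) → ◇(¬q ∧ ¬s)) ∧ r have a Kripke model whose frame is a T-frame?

Unsatisfiable (every branch closes)

1. ¬(□◇(¬q ∧ ¬s) → ◇(¬q ∧ ¬s)) ∧ r, u
2. ¬(□◇(¬q ∧ ¬s) → ◇(¬q ∧ ¬s)), u
3. r, u
4. □◇(¬q ∧ ¬s), u
5. ¬◇(¬q ∧ ¬s), u
6. ◇(¬q ∧ ¬s), u
7. ¬(¬q ∧ ¬s), u
8. s, u
9. ¬q ∧ ¬s, v
10. ¬q, v
11. ¬s, v
12. ◇(¬q ∧ ¬s), v
13. ¬(¬q ∧ ¬s), v
14. s, v
Accessibility: uRu, uRv, vRv
Branch closes: s and ¬s both at v.
(One branch shown.) All branches close.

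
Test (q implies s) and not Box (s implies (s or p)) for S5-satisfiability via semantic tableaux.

1. (q implies s) and not Box (s implies (s or p)), w0
2. q implies s, w0
3. not Box (s implies (s or p)), w0
4. s, w0
5. not (s implies (s or p)), w1
6. s, w1
7. not (s or p), w1
8. not s, w1
9. not p, w1
Accessibility: w0Rw0, w0Rw1, w1Rw0, w1Rw1
Branch closes: s and not s both at w1.
Every branch closes; the branch above is one of them.

Unsatisfiable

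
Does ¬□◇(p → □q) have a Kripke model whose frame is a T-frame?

1. ¬□◇(p → □q), u
2. ¬◇(p → □q), v   [¬□-rule on 1: fresh world v, uRv]
3. ¬(p → □q), v   [¬◇-rule on 2 via vRv]
4. p, v   [¬→-rule on 3]
5. ¬□q, v   [¬→-rule on 3]
6. ¬q, w   [¬□-rule on 5: fresh world w, vRw]
7. ¬(p → □q), w   [¬◇-rule on 2 via vRw]
8. p, w   [¬→-rule on 7]
9. ¬□q, w   [¬→-rule on 7]
10. ¬q, x   [¬□-rule on 9: fresh world x, wRx]
Accessibility: uRu, uRv, vRv, vRw, wRw, wRx, xRx

Satisfiable (open branch found)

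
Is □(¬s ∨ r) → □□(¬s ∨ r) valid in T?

No, not valid

Tableau for the negation ¬(□(¬s ∨ r) → □□(¬s ∨ r)):
1. ¬(□(¬s ∨ r) → □□(¬s ∨ r)), 0
2. □(¬s ∨ r), 0   [¬→-rule on 1]
3. ¬□□(¬s ∨ r), 0   [¬→-rule on 1]
4. ¬s ∨ r, 0   [□-rule on 2 via 0R0]
5. r, 0   [∨-rule on 4 (branches; this branch)]
6. ¬□(¬s ∨ r), 1   [¬□-rule on 3: fresh world 1, 0R1]
7. ¬s ∨ r, 1   [□-rule on 2 via 0R1]
8. r, 1   [∨-rule on 7 (branches; this branch)]
9. ¬(¬s ∨ r), 2   [¬□-rule on 6: fresh world 2, 1R2]
10. s, 2   [¬∨-rule on 9]
11. ¬r, 2   [¬∨-rule on 9]
Accessibility: 0R0, 0R1, 1R1, 1R2, 2R2
The negation has an open branch (countermodel exists).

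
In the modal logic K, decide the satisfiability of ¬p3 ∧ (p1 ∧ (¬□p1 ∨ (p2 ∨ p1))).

1. ¬p3 ∧ (p1 ∧ (¬□p1 ∨ (p2 ∨ p1))), w0
2. ¬p3, w0   [∧-rule on 1]
3. p1 ∧ (¬□p1 ∨ (p2 ∨ p1)), w0   [∧-rule on 1]
4. p1, w0   [∧-rule on 3]
5. ¬□p1 ∨ (p2 ∨ p1), w0   [∧-rule on 3]
6. p2 ∨ p1, w0   [∨-rule on 5 (branches; this branch)]

Satisfiable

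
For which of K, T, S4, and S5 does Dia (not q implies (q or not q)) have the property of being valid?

T, S4, S5

T-tableau for the negation not Dia (not q implies (q or not q)):
1. not Dia (not q implies (q or not q)), u
2. not (not q implies (q or not q)), u   [neg-Dia-rule on 1 via uRu]
3. not q, u   [neg-implies-rule on 2]
4. not (q or not q), u   [neg-implies-rule on 2]
5. q, u   [neg-or-rule on 4]
Accessibility: uRu
Branch closes: q and not q both at u.
Every branch closes (one shown): valid in T, hence also in S4, S5 (every theorem of T is a theorem of S4 and S5).
K-tableau for the negation not Dia (not q implies (q or not q)):
1. not Dia (not q implies (q or not q)), u
Complete open branch: countermodel on a K-frame, so not valid in K.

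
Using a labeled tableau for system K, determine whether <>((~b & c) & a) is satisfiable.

1. <>((~b & c) & a), 0
2. (~b & c) & a, 1   [<>-rule on 1: fresh world 1, 0R1]
3. ~b & c, 1   [&-rule on 2]
4. a, 1   [&-rule on 2]
5. ~b, 1   [&-rule on 3]
6. c, 1   [&-rule on 3]
Accessibility: 0R1

Satisfiable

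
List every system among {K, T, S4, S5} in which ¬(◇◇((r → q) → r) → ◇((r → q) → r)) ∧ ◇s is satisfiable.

K, T

T-tableau for the formula:
1. ¬(◇◇((r → q) → r) → ◇((r → q) → r)) ∧ ◇s, 0
2. ¬(◇◇((r → q) → r) → ◇((r → q) → r)), 0   [∧-rule on 1]
3. ◇s, 0   [∧-rule on 1]
4. ◇◇((r → q) → r), 0   [¬→-rule on 2]
5. ¬◇((r → q) → r), 0   [¬→-rule on 2]
6. ¬((r → q) → r), 0   [¬◇-rule on 5 via 0R0]
7. r → q, 0   [¬→-rule on 6]
8. ¬r, 0   [¬→-rule on 6]
9. q, 0   [→-rule on 7 (branches; this branch)]
10. s, 1   [◇-rule on 3: fresh world 1, 0R1]
11. ¬((r → q) → r), 1   [¬◇-rule on 5 via 0R1]
12. r → q, 1   [¬→-rule on 11]
13. ¬r, 1   [¬→-rule on 11]
14. q, 1   [→-rule on 12 (branches; this branch)]
15. ◇((r → q) → r), 2   [◇-rule on 4: fresh world 2, 0R2]
16. ¬((r → q) → r), 2   [¬◇-rule on 5 via 0R2]
17. r → q, 2   [¬→-rule on 16]
18. ¬r, 2   [¬→-rule on 16]
19. q, 2   [→-rule on 17 (branches; this branch)]
20. (r → q) → r, 3   [◇-rule on 15: fresh world 3, 2R3]
21. r, 3   [→-rule on 20 (branches; this branch)]
Accessibility: 0R0, 0R1, 0R2, 1R1, 2R2, 2R3, 3R3
Complete open branch: satisfiable in T, hence also in K (this T-model is also a K-model).
S4-tableau for the formula:
1. ¬(◇◇((r → q) → r) → ◇((r → q) → r)) ∧ ◇s, 0
2. ¬(◇◇((r → q) → r) → ◇((r → q) → r)), 0   [∧-rule on 1]
3. ◇s, 0   [∧-rule on 1]
4. ◇◇((r → q) → r), 0   [¬→-rule on 2]
5. ¬◇((r → q) → r), 0   [¬→-rule on 2]
6. ¬((r → q) → r), 0   [¬◇-rule on 5 via 0R0]
7. r → q, 0   [¬→-rule on 6]
8. ¬r, 0   [¬→-rule on 6]
9. q, 0   [→-rule on 7 (branches; this branch)]
10. s, 1   [◇-rule on 3: fresh world 1, 0R1]
11. ¬((r → q) → r), 1   [¬◇-rule on 5 via 0R1]
12. r → q, 1   [¬→-rule on 11]
13. ¬r, 1   [¬→-rule on 11]
14. q, 1   [→-rule on 12 (branches; this branch)]
15. ◇((r → q) → r), 2   [◇-rule on 4: fresh world 2, 0R2]
16. ¬((r → q) → r), 2   [¬◇-rule on 5 via 0R2]
17. r → q, 2   [¬→-rule on 16]
18. ¬r, 2   [¬→-rule on 16]
19. q, 2   [→-rule on 17 (branches; this branch)]
20. (r → q) → r, 3   [◇-rule on 15: fresh world 3, 2R3]
21. ¬((r → q) → r), 3   [¬◇-rule on 5 via 0R3]
22. r → q, 3   [¬→-rule on 21]
23. ¬r, 3   [¬→-rule on 21]
24. ¬(r → q), 3   [→-rule on 20 (branches; this branch)]
25. r, 3   [¬→-rule on 24]
26. ¬q, 3   [¬→-rule on 24]
Accessibility: 0R0, 0R1, 0R2, 0R3, 1R1, 2R2, 2R3, 3R3
Branch closes: r and ¬r both at 3.
Every branch closes (one shown): unsatisfiable in S4, hence also in S5 (every S5-frame is an S4-frame).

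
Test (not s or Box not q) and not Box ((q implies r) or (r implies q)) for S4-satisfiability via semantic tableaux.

Unsatisfiable

1. (not s or Box not q) and not Box ((q implies r) or (r implies q)), 0
2. not s or Box not q, 0
3. not Box ((q implies r) or (r implies q)), 0
4. Box not q, 0
5. not q, 0
6. not ((q implies r) or (r implies q)), 1
7. not (q implies r), 1
8. not (r implies q), 1
9. q, 1
10. not r, 1
11. r, 1
12. not q, 1
Accessibility: 0R0, 0R1, 1R1
Branch closes: r and not r both at 1.
All branches of the tableau close; one closing branch shown above.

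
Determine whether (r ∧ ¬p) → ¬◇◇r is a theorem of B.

Tableau for the negation ¬((r ∧ ¬p) → ¬◇◇r):
1. ¬((r ∧ ¬p) → ¬◇◇r), 0
2. r ∧ ¬p, 0
3. ◇◇r, 0
4. r, 0
5. ¬p, 0
6. ◇r, 1
7. r, 2
Accessibility: 0R0, 0R1, 1R0, 1R1, 1R2, 2R1, 2R2
The negation has an open branch (countermodel exists).

Not valid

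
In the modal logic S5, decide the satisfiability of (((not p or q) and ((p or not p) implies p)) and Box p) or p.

Satisfiable

1. (((not p or q) and ((p or not p) implies p)) and Box p) or p, w0
2. p, w0
Accessibility: w0Rw0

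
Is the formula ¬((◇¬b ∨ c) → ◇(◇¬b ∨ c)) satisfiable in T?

Unsatisfiable (every branch closes)

1. ¬((◇¬b ∨ c) → ◇(◇¬b ∨ c)), u
2. ◇¬b ∨ c, u
3. ¬◇(◇¬b ∨ c), u
4. ¬(◇¬b ∨ c), u
5. ¬◇¬b, u
6. ¬c, u
7. b, u
8. ◇¬b, u
9. ¬b, v
10. ¬(◇¬b ∨ c), v
11. ¬◇¬b, v
12. ¬c, v
13. b, v
Accessibility: uRu, uRv, vRv
Branch closes: b and ¬b both at v.
All branches of the tableau close; one closing branch shown above.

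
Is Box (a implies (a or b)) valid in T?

Tableau for the negation not Box (a implies (a or b)):
1. not Box (a implies (a or b)), u
2. not (a implies (a or b)), v
3. a, v
4. not (a or b), v
5. not a, v
6. not b, v
Accessibility: uRu, uRv, vRv
Branch closes: a and not a both at v.
All branches of the negation close; one closing branch shown above.

Yes, valid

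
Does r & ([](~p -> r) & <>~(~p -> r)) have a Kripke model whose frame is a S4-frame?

Unsatisfiable

1. r & ([](~p -> r) & <>~(~p -> r)), 0
2. r, 0
3. [](~p -> r) & <>~(~p -> r), 0
4. [](~p -> r), 0
5. <>~(~p -> r), 0
6. ~p -> r, 0
7. ~(~p -> r), 1
8. ~p, 1
9. ~r, 1
10. ~p -> r, 1
11. r, 1
Accessibility: 0R0, 0R1, 1R1
Branch closes: r and ~r both at 1.
All branches of the tableau close; one closing branch shown above.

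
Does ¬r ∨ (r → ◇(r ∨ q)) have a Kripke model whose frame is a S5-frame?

Satisfiable (open branch found)

1. ¬r ∨ (r → ◇(r ∨ q)), 0
2. r → ◇(r ∨ q), 0   [∨-rule on 1 (branches; this branch)]
3. ◇(r ∨ q), 0   [→-rule on 2 (branches; this branch)]
4. r ∨ q, 1   [◇-rule on 3: fresh world 1, 0R1]
5. q, 1   [∨-rule on 4 (branches; this branch)]
Accessibility: 0R0, 0R1, 1R0, 1R1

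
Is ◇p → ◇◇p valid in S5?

Tableau for the negation ¬(◇p → ◇◇p):
1. ¬(◇p → ◇◇p), u
2. ◇p, u   [¬→-rule on 1]
3. ¬◇◇p, u   [¬→-rule on 1]
4. ¬◇p, u   [¬◇-rule on 3 via uRu]
5. ¬p, u   [¬◇-rule on 4 via uRu]
6. p, v   [◇-rule on 2: fresh world v, uRv]
7. ¬◇p, v   [¬◇-rule on 3 via uRv]
8. ¬p, v   [¬◇-rule on 4 via uRv]
Accessibility: uRu, uRv, vRu, vRv
Branch closes: p and ¬p both at v.
Every branch of the negation's tableau closes; the branch above is one of them.

Yes, valid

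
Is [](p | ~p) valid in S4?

Valid in S4

Tableau for the negation ~[](p | ~p):
1. ~[](p | ~p), u
2. ~(p | ~p), v   [~[]-rule on 1: fresh world v, uRv]
3. ~p, v   [~|-rule on 2]
4. p, v   [~|-rule on 2]
Accessibility: uRu, uRv, vRv
Branch closes: p and ~p both at v.
Every branch of the negation's tableau closes; the branch above is one of them.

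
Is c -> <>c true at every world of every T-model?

Tableau for the negation ~(c -> <>c):
1. ~(c -> <>c), u
2. c, u
3. ~<>c, u
4. ~c, u
Accessibility: uRu
Branch closes: c and ~c both at u.
Every branch of the negation's tableau closes; the branch above is one of them.

Valid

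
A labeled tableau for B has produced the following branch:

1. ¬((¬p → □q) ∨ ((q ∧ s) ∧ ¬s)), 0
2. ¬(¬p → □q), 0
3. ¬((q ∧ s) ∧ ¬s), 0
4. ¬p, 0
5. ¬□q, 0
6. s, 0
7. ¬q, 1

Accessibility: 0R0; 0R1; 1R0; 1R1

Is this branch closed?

Not closed

No world carries both an atom and its negation.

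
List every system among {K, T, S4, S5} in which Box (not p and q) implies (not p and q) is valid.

T-tableau for the negation not (Box (not p and q) implies (not p and q)):
1. not (Box (not p and q) implies (not p and q)), 0
2. Box (not p and q), 0
3. not (not p and q), 0
4. not p and q, 0
5. not p, 0
6. q, 0
7. not q, 0
Accessibility: 0R0
Branch closes: q and not q both at 0.
Every branch closes (one shown): valid in T, hence also in S4, S5 (every theorem of T is a theorem of S4 and S5).
K-tableau for the negation not (Box (not p and q) implies (not p and q)):
1. not (Box (not p and q) implies (not p and q)), 0
2. Box (not p and q), 0
3. not (not p and q), 0
4. not q, 0
Complete open branch: countermodel on a K-frame, so not valid in K.

T, S4, S5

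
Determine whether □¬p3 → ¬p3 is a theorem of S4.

Tableau for the negation ¬(□¬p3 → ¬p3):
1. ¬(□¬p3 → ¬p3), w0
2. □¬p3, w0
3. p3, w0
4. ¬p3, w0
Accessibility: w0Rw0
Branch closes: p3 and ¬p3 both at w0.
All branches of the negation close; one closing branch shown above.

Valid in S4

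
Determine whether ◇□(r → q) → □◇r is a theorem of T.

Tableau for the negation ¬(◇□(r → q) → □◇r):
1. ¬(◇□(r → q) → □◇r), u
2. ◇□(r → q), u
3. ¬□◇r, u
4. □(r → q), v
5. r → q, v
6. q, v
7. ¬◇r, w
8. ¬r, w
Accessibility: uRu, uRv, uRw, vRv, wRw
The negation has an open branch (countermodel exists).

Invalid (countermodel exists)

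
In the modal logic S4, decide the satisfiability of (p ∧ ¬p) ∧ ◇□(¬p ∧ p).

1. (p ∧ ¬p) ∧ ◇□(¬p ∧ p), 0
2. p ∧ ¬p, 0   [∧-rule on 1]
3. ◇□(¬p ∧ p), 0   [∧-rule on 1]
4. p, 0   [∧-rule on 2]
5. ¬p, 0   [∧-rule on 2]
Accessibility: 0R0
Branch closes: p and ¬p both at 0.
(One branch shown.) All branches close.

Unsatisfiable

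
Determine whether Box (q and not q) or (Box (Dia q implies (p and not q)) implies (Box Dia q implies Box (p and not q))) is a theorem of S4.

Tableau for the negation not (Box (q and not q) or (Box (Dia q implies (p and not q)) implies (Box Dia q implies Box (p and not q)))):
1. not (Box (q and not q) or (Box (Dia q implies (p and not q)) implies (Box Dia q implies Box (p and not q)))), w0
2. not Box (q and not q), w0   [neg-or-rule on 1]
3. not (Box (Dia q implies (p and not q)) implies (Box Dia q implies Box (p and not q))), w0   [neg-or-rule on 1]
4. Box (Dia q implies (p and not q)), w0   [neg-implies-rule on 3]
5. not (Box Dia q implies Box (p and not q)), w0   [neg-implies-rule on 3]
6. Box Dia q, w0   [neg-implies-rule on 5]
7. not Box (p and not q), w0   [neg-implies-rule on 5]
8. Dia q implies (p and not q), w0   [Box-rule on 4 via w0Rw0]
9. Dia q, w0   [Box-rule on 6 via w0Rw0]
10. p and not q, w0   [implies-rule on 8 (branches; this branch)]
11. p, w0   [and-rule on 10]
12. not q, w0   [and-rule on 10]
13. not (q and not q), w1   [neg-Box-rule on 2: fresh world w1, w0Rw1]
14. Dia q implies (p and not q), w1   [Box-rule on 4 via w0Rw1]
15. Dia q, w1   [Box-rule on 6 via w0Rw1]
16. not q, w1   [neg-and-rule on 13 (branches; this branch)]
17. p and not q, w1   [implies-rule on 14 (branches; this branch)]
18. p, w1   [and-rule on 17]
19. not (p and not q), w2   [neg-Box-rule on 7: fresh world w2, w0Rw2]
20. Dia q implies (p and not q), w2   [Box-rule on 4 via w0Rw2]
21. Dia q, w2   [Box-rule on 6 via w0Rw2]
22. not p, w2   [neg-and-rule on 19 (branches; this branch)]
23. not Dia q, w2   [implies-rule on 20 (branches; this branch)]
24. not q, w2   [neg-Dia-rule on 23 via w2Rw2]
25. q, w3   [Dia-rule on 9: fresh world w3, w0Rw3]
26. Dia q implies (p and not q), w3   [Box-rule on 4 via w0Rw3]
27. Dia q, w3   [Box-rule on 6 via w0Rw3]
28. p and not q, w3   [implies-rule on 26 (branches; this branch)]
29. p, w3   [and-rule on 28]
30. not q, w3   [and-rule on 28]
Accessibility: w0Rw0, w0Rw1, w0Rw2, w0Rw3, w1Rw1, w2Rw2, w3Rw3
Branch closes: q and not q both at w3.
Every branch of the negation's tableau closes; the branch above is one of them.

Yes, valid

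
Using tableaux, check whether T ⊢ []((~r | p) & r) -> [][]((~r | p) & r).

Tableau for the negation ~([]((~r | p) & r) -> [][]((~r | p) & r)):
1. ~([]((~r | p) & r) -> [][]((~r | p) & r)), w0
2. []((~r | p) & r), w0   [~->-rule on 1]
3. ~[][]((~r | p) & r), w0   [~->-rule on 1]
4. (~r | p) & r, w0   [[]-rule on 2 via w0Rw0]
5. ~r | p, w0   [&-rule on 4]
6. r, w0   [&-rule on 4]
7. p, w0   [|-rule on 5 (branches; this branch)]
8. ~[]((~r | p) & r), w1   [~[]-rule on 3: fresh world w1, w0Rw1]
9. (~r | p) & r, w1   [[]-rule on 2 via w0Rw1]
10. ~r | p, w1   [&-rule on 9]
11. r, w1   [&-rule on 9]
12. p, w1   [|-rule on 10 (branches; this branch)]
13. ~((~r | p) & r), w2   [~[]-rule on 8: fresh world w2, w1Rw2]
14. ~r, w2   [~&-rule on 13 (branches; this branch)]
Accessibility: w0Rw0, w0Rw1, w1Rw1, w1Rw2, w2Rw2
The negation has an open branch (countermodel exists).

Invalid (countermodel exists)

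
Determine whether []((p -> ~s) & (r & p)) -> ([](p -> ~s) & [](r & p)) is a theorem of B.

Tableau for the negation ~([]((p -> ~s) & (r & p)) -> ([](p -> ~s) & [](r & p))):
1. ~([]((p -> ~s) & (r & p)) -> ([](p -> ~s) & [](r & p))), 0
2. []((p -> ~s) & (r & p)), 0   [~->-rule on 1]
3. ~([](p -> ~s) & [](r & p)), 0   [~->-rule on 1]
4. (p -> ~s) & (r & p), 0   [[]-rule on 2 via 0R0]
5. p -> ~s, 0   [&-rule on 4]
6. r & p, 0   [&-rule on 4]
7. r, 0   [&-rule on 6]
8. p, 0   [&-rule on 6]
9. ~[](p -> ~s), 0   [~&-rule on 3 (branches; this branch)]
10. ~s, 0   [->-rule on 5 (branches; this branch)]
11. ~(p -> ~s), 1   [~[]-rule on 9: fresh world 1, 0R1]
12. p, 1   [~->-rule on 11]
13. s, 1   [~->-rule on 11]
14. (p -> ~s) & (r & p), 1   [[]-rule on 2 via 0R1]
15. p -> ~s, 1   [&-rule on 14]
16. r & p, 1   [&-rule on 14]
17. r, 1   [&-rule on 16]
18. ~s, 1   [->-rule on 15 (branches; this branch)]
Accessibility: 0R0, 0R1, 1R0, 1R1
Branch closes: s and ~s both at 1.
All branches of the negation close; one closing branch shown above.

Yes, valid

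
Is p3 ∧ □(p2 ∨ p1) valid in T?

No, not valid

Tableau for the negation ¬(p3 ∧ □(p2 ∨ p1)):
1. ¬(p3 ∧ □(p2 ∨ p1)), w0
2. ¬□(p2 ∨ p1), w0   [¬∧-rule on 1 (branches; this branch)]
3. ¬(p2 ∨ p1), w1   [¬□-rule on 2: fresh world w1, w0Rw1]
4. ¬p2, w1   [¬∨-rule on 3]
5. ¬p1, w1   [¬∨-rule on 3]
Accessibility: w0Rw0, w0Rw1, w1Rw1
The negation has an open branch (countermodel exists).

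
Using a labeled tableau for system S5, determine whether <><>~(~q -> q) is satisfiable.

Satisfiable (open branch found)

1. <><>~(~q -> q), w0
2. <>~(~q -> q), w1
3. ~(~q -> q), w2
4. ~q, w2
Accessibility: w0Rw0, w0Rw1, w0Rw2, w1Rw0, w1Rw1, w1Rw2, w2Rw0, w2Rw1, w2Rw2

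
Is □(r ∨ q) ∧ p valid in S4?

Tableau for the negation ¬(□(r ∨ q) ∧ p):
1. ¬(□(r ∨ q) ∧ p), 0
2. ¬p, 0
Accessibility: 0R0
The negation has an open branch (countermodel exists).

Invalid (countermodel exists)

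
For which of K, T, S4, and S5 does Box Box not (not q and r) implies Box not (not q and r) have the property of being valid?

T, S4, S5

T-tableau for the negation not (Box Box not (not q and r) implies Box not (not q and r)):
1. not (Box Box not (not q and r) implies Box not (not q and r)), w0
2. Box Box not (not q and r), w0
3. not Box not (not q and r), w0
4. Box not (not q and r), w0
5. not (not q and r), w0
6. not r, w0
7. not q and r, w1
8. not q, w1
9. r, w1
10. Box not (not q and r), w1
11. not (not q and r), w1
12. not r, w1
Accessibility: w0Rw0, w0Rw1, w1Rw1
Branch closes: r and not r both at w1.
Every branch closes (one shown): valid in T, hence also in S4, S5 (every theorem of T is a theorem of S4 and S5).
K-tableau for the negation not (Box Box not (not q and r) implies Box not (not q and r)):
1. not (Box Box not (not q and r) implies Box not (not q and r)), w0
2. Box Box not (not q and r), w0
3. not Box not (not q and r), w0
4. not q and r, w1
5. not q, w1
6. r, w1
7. Box not (not q and r), w1
Accessibility: w0Rw1
Complete open branch: countermodel on a K-frame, so not valid in K.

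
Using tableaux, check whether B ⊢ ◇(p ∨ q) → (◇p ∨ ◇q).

Tableau for the negation ¬(◇(p ∨ q) → (◇p ∨ ◇q)):
1. ¬(◇(p ∨ q) → (◇p ∨ ◇q)), u
2. ◇(p ∨ q), u
3. ¬(◇p ∨ ◇q), u
4. ¬◇p, u
5. ¬◇q, u
6. ¬p, u
7. ¬q, u
8. p ∨ q, v
9. ¬p, v
10. ¬q, v
11. q, v
Accessibility: uRu, uRv, vRu, vRv
Branch closes: q and ¬q both at v.
Every branch of the negation's tableau closes; the branch above is one of them.

Valid in B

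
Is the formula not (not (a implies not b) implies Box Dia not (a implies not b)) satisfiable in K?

Yes, satisfiable

1. not (not (a implies not b) implies Box Dia not (a implies not b)), w0
2. not (a implies not b), w0
3. not Box Dia not (a implies not b), w0
4. a, w0
5. b, w0
6. not Dia not (a implies not b), w1
Accessibility: w0Rw1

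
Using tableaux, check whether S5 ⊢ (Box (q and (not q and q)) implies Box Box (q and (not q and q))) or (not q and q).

Valid in S5

Tableau for the negation not ((Box (q and (not q and q)) implies Box Box (q and (not q and q))) or (not q and q)):
1. not ((Box (q and (not q and q)) implies Box Box (q and (not q and q))) or (not q and q)), u
2. not (Box (q and (not q and q)) implies Box Box (q and (not q and q))), u
3. not (not q and q), u
4. Box (q and (not q and q)), u
5. not Box Box (q and (not q and q)), u
6. q and (not q and q), u
7. q, u
8. not q and q, u
9. not q, u
Accessibility: uRu
Branch closes: q and not q both at u.
All branches of the negation close; one closing branch shown above.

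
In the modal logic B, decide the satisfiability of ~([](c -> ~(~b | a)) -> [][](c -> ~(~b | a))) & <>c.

1. ~([](c -> ~(~b | a)) -> [][](c -> ~(~b | a))) & <>c, 0
2. ~([](c -> ~(~b | a)) -> [][](c -> ~(~b | a))), 0
3. <>c, 0
4. [](c -> ~(~b | a)), 0
5. ~[][](c -> ~(~b | a)), 0
6. c -> ~(~b | a), 0
7. ~(~b | a), 0
8. b, 0
9. ~a, 0
10. c, 1
11. c -> ~(~b | a), 1
12. ~(~b | a), 1
13. b, 1
14. ~a, 1
15. ~[](c -> ~(~b | a)), 2
16. c -> ~(~b | a), 2
17. ~(~b | a), 2
18. b, 2
19. ~a, 2
20. ~(c -> ~(~b | a)), 3
21. c, 3
22. ~b | a, 3
23. a, 3
Accessibility: 0R0, 0R1, 0R2, 1R0, 1R1, 2R0, 2R2, 2R3, 3R2, 3R3

Satisfiable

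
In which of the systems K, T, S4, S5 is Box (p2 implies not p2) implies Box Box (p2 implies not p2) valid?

T-tableau for the negation not (Box (p2 implies not p2) implies Box Box (p2 implies not p2)):
1. not (Box (p2 implies not p2) implies Box Box (p2 implies not p2)), u
2. Box (p2 implies not p2), u
3. not Box Box (p2 implies not p2), u
4. p2 implies not p2, u
5. not p2, u
6. not Box (p2 implies not p2), v
7. p2 implies not p2, v
8. not p2, v
9. not (p2 implies not p2), w
10. p2, w
Accessibility: uRu, uRv, vRv, vRw, wRw
Complete open branch: countermodel on a T-frame, so not valid in T, nor in K (the same frame is also a K-frame).
S4-tableau for the negation not (Box (p2 implies not p2) implies Box Box (p2 implies not p2)):
1. not (Box (p2 implies not p2) implies Box Box (p2 implies not p2)), u
2. Box (p2 implies not p2), u
3. not Box Box (p2 implies not p2), u
4. p2 implies not p2, u
5. not p2, u
6. not Box (p2 implies not p2), v
7. p2 implies not p2, v
8. not p2, v
9. not (p2 implies not p2), w
10. p2, w
11. p2 implies not p2, w
12. not p2, w
Accessibility: uRu, uRv, uRw, vRv, vRw, wRw
Branch closes: p2 and not p2 both at w.
Every branch closes (one shown): valid in S4, hence also in S5 (every theorem of S4 is a theorem of S5).

S4, S5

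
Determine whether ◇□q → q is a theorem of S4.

Not valid

Tableau for the negation ¬(◇□q → q):
1. ¬(◇□q → q), 0
2. ◇□q, 0
3. ¬q, 0
4. □q, 1
5. q, 1
Accessibility: 0R0, 0R1, 1R1
The negation has an open branch (countermodel exists).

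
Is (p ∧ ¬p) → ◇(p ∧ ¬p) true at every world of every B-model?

Valid

Tableau for the negation ¬((p ∧ ¬p) → ◇(p ∧ ¬p)):
1. ¬((p ∧ ¬p) → ◇(p ∧ ¬p)), 0
2. p ∧ ¬p, 0
3. ¬◇(p ∧ ¬p), 0
4. p, 0
5. ¬p, 0
Accessibility: 0R0
Branch closes: p and ¬p both at 0.
Every branch of the negation's tableau closes; the branch above is one of them.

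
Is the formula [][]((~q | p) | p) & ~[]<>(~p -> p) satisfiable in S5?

1. [][]((~q | p) | p) & ~[]<>(~p -> p), 0
2. [][]((~q | p) | p), 0   [&-rule on 1]
3. ~[]<>(~p -> p), 0   [&-rule on 1]
4. []((~q | p) | p), 0   [[]-rule on 2 via 0R0]
5. (~q | p) | p, 0   [[]-rule on 4 via 0R0]
6. ~q | p, 0   [|-rule on 5 (branches; this branch)]
7. ~q, 0   [|-rule on 6 (branches; this branch)]
8. ~<>(~p -> p), 1   [~[]-rule on 3: fresh world 1, 0R1]
9. []((~q | p) | p), 1   [[]-rule on 2 via 0R1]
10. (~q | p) | p, 1   [[]-rule on 4 via 0R1]
11. ~(~p -> p), 0   [~<>-rule on 8 via 1R0]
12. ~p, 0   [~->-rule on 11]
13. ~(~p -> p), 1   [~<>-rule on 8 via 1R1]
14. ~p, 1   [~->-rule on 13]
15. ~q | p, 1   [|-rule on 10 (branches; this branch)]
16. ~q, 1   [|-rule on 15 (branches; this branch)]
Accessibility: 0R0, 0R1, 1R0, 1R1

Satisfiable (open branch found)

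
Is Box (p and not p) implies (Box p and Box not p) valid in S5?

Tableau for the negation not (Box (p and not p) implies (Box p and Box not p)):
1. not (Box (p and not p) implies (Box p and Box not p)), u
2. Box (p and not p), u   [neg-implies-rule on 1]
3. not (Box p and Box not p), u   [neg-implies-rule on 1]
4. p and not p, u   [Box-rule on 2 via uRu]
5. p, u   [and-rule on 4]
6. not p, u   [and-rule on 4]
Accessibility: uRu
Branch closes: p and not p both at u.
All branches of the negation close; one closing branch shown above.

Valid in S5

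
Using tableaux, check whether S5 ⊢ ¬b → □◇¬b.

Tableau for the negation ¬(¬b → □◇¬b):
1. ¬(¬b → □◇¬b), u
2. ¬b, u
3. ¬□◇¬b, u
4. ¬◇¬b, v
5. b, u
Accessibility: uRu, uRv, vRu, vRv
Branch closes: b and ¬b both at u.
Every branch of the negation's tableau closes; the branch above is one of them.

Valid in S5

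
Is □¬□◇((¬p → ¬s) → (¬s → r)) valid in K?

Tableau for the negation ¬□¬□◇((¬p → ¬s) → (¬s → r)):
1. ¬□¬□◇((¬p → ¬s) → (¬s → r)), u
2. □◇((¬p → ¬s) → (¬s → r)), v
Accessibility: uRv
The negation has an open branch (countermodel exists).

Not valid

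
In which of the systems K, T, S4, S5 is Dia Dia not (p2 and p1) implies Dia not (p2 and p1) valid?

S4, S5

S4-tableau for the negation not (Dia Dia not (p2 and p1) implies Dia not (p2 and p1)):
1. not (Dia Dia not (p2 and p1) implies Dia not (p2 and p1)), u
2. Dia Dia not (p2 and p1), u
3. not Dia not (p2 and p1), u
4. p2 and p1, u
5. p2, u
6. p1, u
7. Dia not (p2 and p1), v
8. p2 and p1, v
9. p2, v
10. p1, v
11. not (p2 and p1), w
12. p2 and p1, w
13. p2, w
14. p1, w
15. not p1, w
Accessibility: uRu, uRv, uRw, vRv, vRw, wRw
Branch closes: p1 and not p1 both at w.
Every branch closes (one shown): valid in S4, hence also in S5 (every theorem of S4 is a theorem of S5).
T-tableau for the negation not (Dia Dia not (p2 and p1) implies Dia not (p2 and p1)):
1. not (Dia Dia not (p2 and p1) implies Dia not (p2 and p1)), u
2. Dia Dia not (p2 and p1), u
3. not Dia not (p2 and p1), u
4. p2 and p1, u
5. p2, u
6. p1, u
7. Dia not (p2 and p1), v
8. p2 and p1, v
9. p2, v
10. p1, v
11. not (p2 and p1), w
12. not p1, w
Accessibility: uRu, uRv, vRv, vRw, wRw
Complete open branch: countermodel on a T-frame, so not valid in T, nor in K (the same frame is also a K-frame).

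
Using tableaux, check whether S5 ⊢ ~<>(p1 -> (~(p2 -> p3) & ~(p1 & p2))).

Tableau for the negation <>(p1 -> (~(p2 -> p3) & ~(p1 & p2))):
1. <>(p1 -> (~(p2 -> p3) & ~(p1 & p2))), w0
2. p1 -> (~(p2 -> p3) & ~(p1 & p2)), w1
3. ~(p2 -> p3) & ~(p1 & p2), w1
4. ~(p2 -> p3), w1
5. ~(p1 & p2), w1
6. p2, w1
7. ~p3, w1
8. ~p1, w1
Accessibility: w0Rw0, w0Rw1, w1Rw0, w1Rw1
The negation has an open branch (countermodel exists).

Invalid (countermodel exists)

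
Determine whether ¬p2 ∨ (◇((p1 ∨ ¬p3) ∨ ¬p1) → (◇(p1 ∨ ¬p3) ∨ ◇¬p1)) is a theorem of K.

Valid in K

Tableau for the negation ¬(¬p2 ∨ (◇((p1 ∨ ¬p3) ∨ ¬p1) → (◇(p1 ∨ ¬p3) ∨ ◇¬p1))):
1. ¬(¬p2 ∨ (◇((p1 ∨ ¬p3) ∨ ¬p1) → (◇(p1 ∨ ¬p3) ∨ ◇¬p1))), u
2. p2, u
3. ¬(◇((p1 ∨ ¬p3) ∨ ¬p1) → (◇(p1 ∨ ¬p3) ∨ ◇¬p1)), u
4. ◇((p1 ∨ ¬p3) ∨ ¬p1), u
5. ¬(◇(p1 ∨ ¬p3) ∨ ◇¬p1), u
6. ¬◇(p1 ∨ ¬p3), u
7. ¬◇¬p1, u
8. (p1 ∨ ¬p3) ∨ ¬p1, v
9. ¬(p1 ∨ ¬p3), v
10. ¬p1, v
11. p3, v
12. p1, v
Accessibility: uRv
Branch closes: p1 and ¬p1 both at v.
Every branch of the negation's tableau closes; the branch above is one of them.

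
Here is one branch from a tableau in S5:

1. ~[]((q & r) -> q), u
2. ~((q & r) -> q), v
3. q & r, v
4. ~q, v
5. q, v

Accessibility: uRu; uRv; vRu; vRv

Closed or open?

Both q and ~q appear at v.

Yes, closed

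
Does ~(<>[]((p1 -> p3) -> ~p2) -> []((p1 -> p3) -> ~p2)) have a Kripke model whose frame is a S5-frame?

Unsatisfiable (every branch closes)

1. ~(<>[]((p1 -> p3) -> ~p2) -> []((p1 -> p3) -> ~p2)), u
2. <>[]((p1 -> p3) -> ~p2), u   [~->-rule on 1]
3. ~[]((p1 -> p3) -> ~p2), u   [~->-rule on 1]
4. []((p1 -> p3) -> ~p2), v   [<>-rule on 2: fresh world v, uRv]
5. (p1 -> p3) -> ~p2, u   [[]-rule on 4 via vRu]
6. (p1 -> p3) -> ~p2, v   [[]-rule on 4 via vRv]
7. ~(p1 -> p3), u   [->-rule on 5 (branches; this branch)]
8. p1, u   [~->-rule on 7]
9. ~p3, u   [~->-rule on 7]
10. ~(p1 -> p3), v   [->-rule on 6 (branches; this branch)]
11. p1, v   [~->-rule on 10]
12. ~p3, v   [~->-rule on 10]
13. ~((p1 -> p3) -> ~p2), w   [~[]-rule on 3: fresh world w, uRw]
14. p1 -> p3, w   [~->-rule on 13]
15. p2, w   [~->-rule on 13]
16. (p1 -> p3) -> ~p2, w   [[]-rule on 4 via vRw]
17. p3, w   [->-rule on 14 (branches; this branch)]
18. ~(p1 -> p3), w   [->-rule on 16 (branches; this branch)]
19. p1, w   [~->-rule on 18]
20. ~p3, w   [~->-rule on 18]
Accessibility: uRu, uRv, uRw, vRu, vRv, vRw, wRu, wRv, wRw
Branch closes: p3 and ~p3 both at w.
Every branch closes; the branch above is one of them.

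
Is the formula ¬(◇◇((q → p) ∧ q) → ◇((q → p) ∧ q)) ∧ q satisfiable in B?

Yes, satisfiable

1. ¬(◇◇((q → p) ∧ q) → ◇((q → p) ∧ q)) ∧ q, 0
2. ¬(◇◇((q → p) ∧ q) → ◇((q → p) ∧ q)), 0
3. q, 0
4. ◇◇((q → p) ∧ q), 0
5. ¬◇((q → p) ∧ q), 0
6. ¬((q → p) ∧ q), 0
7. ¬(q → p), 0
8. ¬p, 0
9. ◇((q → p) ∧ q), 1
10. ¬((q → p) ∧ q), 1
11. ¬q, 1
12. (q → p) ∧ q, 2
13. q → p, 2
14. q, 2
15. p, 2
Accessibility: 0R0, 0R1, 1R0, 1R1, 1R2, 2R1, 2R2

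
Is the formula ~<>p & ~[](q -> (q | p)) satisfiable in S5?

Unsatisfiable

1. ~<>p & ~[](q -> (q | p)), w0
2. ~<>p, w0
3. ~[](q -> (q | p)), w0
4. ~p, w0
5. ~(q -> (q | p)), w1
6. q, w1
7. ~(q | p), w1
8. ~q, w1
9. ~p, w1
Accessibility: w0Rw0, w0Rw1, w1Rw0, w1Rw1
Branch closes: q and ~q both at w1.
Every branch closes; the branch above is one of them.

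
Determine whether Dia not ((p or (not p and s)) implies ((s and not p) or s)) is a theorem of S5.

No, not valid

Tableau for the negation not Dia not ((p or (not p and s)) implies ((s and not p) or s)):
1. not Dia not ((p or (not p and s)) implies ((s and not p) or s)), 0
2. (p or (not p and s)) implies ((s and not p) or s), 0
3. (s and not p) or s, 0
4. s, 0
Accessibility: 0R0
The negation has an open branch (countermodel exists).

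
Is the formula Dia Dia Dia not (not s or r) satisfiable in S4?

1. Dia Dia Dia not (not s or r), u
2. Dia Dia not (not s or r), v   [Dia-rule on 1: fresh world v, uRv]
3. Dia not (not s or r), w   [Dia-rule on 2: fresh world w, vRw]
4. not (not s or r), x   [Dia-rule on 3: fresh world x, wRx]
5. s, x   [neg-or-rule on 4]
6. not r, x   [neg-or-rule on 4]
Accessibility: uRu, uRv, uRw, uRx, vRv, vRw, vRx, wRw, wRx, xRx

Satisfiable (open branch found)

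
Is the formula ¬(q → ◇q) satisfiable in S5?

Unsatisfiable (every branch closes)

1. ¬(q → ◇q), u
2. q, u   [¬→-rule on 1]
3. ¬◇q, u   [¬→-rule on 1]
4. ¬q, u   [¬◇-rule on 3 via uRu]
Accessibility: uRu
Branch closes: q and ¬q both at u.
All branches of the tableau close; one closing branch shown above.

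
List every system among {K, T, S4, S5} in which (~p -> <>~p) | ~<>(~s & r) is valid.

T, S4, S5

K-tableau for the negation ~((~p -> <>~p) | ~<>(~s & r)):
1. ~((~p -> <>~p) | ~<>(~s & r)), w0
2. ~(~p -> <>~p), w0   [~|-rule on 1]
3. <>(~s & r), w0   [~|-rule on 1]
4. ~p, w0   [~->-rule on 2]
5. ~<>~p, w0   [~->-rule on 2]
6. ~s & r, w1   [<>-rule on 3: fresh world w1, w0Rw1]
7. ~s, w1   [&-rule on 6]
8. r, w1   [&-rule on 6]
9. p, w1   [~<>-rule on 5 via w0Rw1]
Accessibility: w0Rw1
Complete open branch: countermodel on a K-frame, so not valid in K.
T-tableau for the negation ~((~p -> <>~p) | ~<>(~s & r)):
1. ~((~p -> <>~p) | ~<>(~s & r)), w0
2. ~(~p -> <>~p), w0   [~|-rule on 1]
3. <>(~s & r), w0   [~|-rule on 1]
4. ~p, w0   [~->-rule on 2]
5. ~<>~p, w0   [~->-rule on 2]
6. p, w0   [~<>-rule on 5 via w0Rw0]
Accessibility: w0Rw0
Branch closes: p and ~p both at w0.
Every branch closes (one shown): valid in T, hence also in S4, S5 (every theorem of T is a theorem of S4 and S5).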